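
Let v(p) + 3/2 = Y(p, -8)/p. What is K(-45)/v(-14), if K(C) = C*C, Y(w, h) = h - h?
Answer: -1350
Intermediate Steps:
Y(w, h) = 0
K(C) = C²
v(p) = -3/2 (v(p) = -3/2 + 0/p = -3/2 + 0 = -3/2)
K(-45)/v(-14) = (-45)²/(-3/2) = 2025*(-⅔) = -1350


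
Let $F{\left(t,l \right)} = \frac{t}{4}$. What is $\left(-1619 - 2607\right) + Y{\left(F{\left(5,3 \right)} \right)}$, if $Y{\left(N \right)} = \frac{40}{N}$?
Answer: $-4194$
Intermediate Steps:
$F{\left(t,l \right)} = \frac{t}{4}$ ($F{\left(t,l \right)} = t \frac{1}{4} = \frac{t}{4}$)
$\left(-1619 - 2607\right) + Y{\left(F{\left(5,3 \right)} \right)} = \left(-1619 - 2607\right) + \frac{40}{\frac{1}{4} \cdot 5} = -4226 + \frac{40}{\frac{5}{4}} = -4226 + 40 \cdot \frac{4}{5} = -4226 + 32 = -4194$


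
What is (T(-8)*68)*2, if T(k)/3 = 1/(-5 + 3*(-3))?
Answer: -204/7 ≈ -29.143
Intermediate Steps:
T(k) = -3/14 (T(k) = 3/(-5 + 3*(-3)) = 3/(-5 - 9) = 3/(-14) = 3*(-1/14) = -3/14)
(T(-8)*68)*2 = -3/14*68*2 = -102/7*2 = -204/7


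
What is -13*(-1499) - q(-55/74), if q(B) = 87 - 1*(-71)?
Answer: 19329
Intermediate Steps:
q(B) = 158 (q(B) = 87 + 71 = 158)
-13*(-1499) - q(-55/74) = -13*(-1499) - 1*158 = 19487 - 158 = 19329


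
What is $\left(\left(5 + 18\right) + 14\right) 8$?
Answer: $296$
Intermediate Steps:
$\left(\left(5 + 18\right) + 14\right) 8 = \left(23 + 14\right) 8 = 37 \cdot 8 = 296$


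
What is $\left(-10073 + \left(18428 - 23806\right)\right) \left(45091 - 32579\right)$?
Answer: $-193322912$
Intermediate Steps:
$\left(-10073 + \left(18428 - 23806\right)\right) \left(45091 - 32579\right) = \left(-10073 + \left(18428 - 23806\right)\right) 12512 = \left(-10073 - 5378\right) 12512 = \left(-15451\right) 12512 = -193322912$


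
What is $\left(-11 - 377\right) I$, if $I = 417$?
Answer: $-161796$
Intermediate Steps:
$\left(-11 - 377\right) I = \left(-11 - 377\right) 417 = \left(-388\right) 417 = -161796$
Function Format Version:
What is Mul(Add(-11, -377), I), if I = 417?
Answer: -161796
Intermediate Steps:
Mul(Add(-11, -377), I) = Mul(Add(-11, -377), 417) = Mul(-388, 417) = -161796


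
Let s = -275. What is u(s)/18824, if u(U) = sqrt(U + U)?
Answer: 5*I*sqrt(22)/18824 ≈ 0.0012459*I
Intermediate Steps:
u(U) = sqrt(2)*sqrt(U) (u(U) = sqrt(2*U) = sqrt(2)*sqrt(U))
u(s)/18824 = (sqrt(2)*sqrt(-275))/18824 = (sqrt(2)*(5*I*sqrt(11)))*(1/18824) = (5*I*sqrt(22))*(1/18824) = 5*I*sqrt(22)/18824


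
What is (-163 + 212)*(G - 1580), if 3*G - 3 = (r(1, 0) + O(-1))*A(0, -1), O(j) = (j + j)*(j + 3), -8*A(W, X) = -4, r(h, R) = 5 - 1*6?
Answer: -464471/6 ≈ -77412.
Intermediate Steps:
r(h, R) = -1 (r(h, R) = 5 - 6 = -1)
A(W, X) = 1/2 (A(W, X) = -1/8*(-4) = 1/2)
O(j) = 2*j*(3 + j) (O(j) = (2*j)*(3 + j) = 2*j*(3 + j))
G = 1/6 (G = 1 + ((-1 + 2*(-1)*(3 - 1))*(1/2))/3 = 1 + ((-1 + 2*(-1)*2)*(1/2))/3 = 1 + ((-1 - 4)*(1/2))/3 = 1 + (-5*1/2)/3 = 1 + (1/3)*(-5/2) = 1 - 5/6 = 1/6 ≈ 0.16667)
(-163 + 212)*(G - 1580) = (-163 + 212)*(1/6 - 1580) = 49*(-9479/6) = -464471/6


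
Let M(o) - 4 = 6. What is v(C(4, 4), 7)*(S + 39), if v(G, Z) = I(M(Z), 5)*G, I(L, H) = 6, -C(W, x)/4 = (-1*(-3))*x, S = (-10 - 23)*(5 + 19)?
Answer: 216864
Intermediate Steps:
S = -792 (S = -33*24 = -792)
M(o) = 10 (M(o) = 4 + 6 = 10)
C(W, x) = -12*x (C(W, x) = -4*(-1*(-3))*x = -12*x)
v(G, Z) = 6*G
v(C(4, 4), 7)*(S + 39) = (6*(-12*4))*(-792 + 39) = (6*(-48))*(-753) = -288*(-753) = 216864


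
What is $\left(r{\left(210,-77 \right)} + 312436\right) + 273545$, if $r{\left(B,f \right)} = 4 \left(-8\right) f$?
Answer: $588445$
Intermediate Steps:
$r{\left(B,f \right)} = - 32 f$
$\left(r{\left(210,-77 \right)} + 312436\right) + 273545 = \left(\left(-32\right) \left(-77\right) + 312436\right) + 273545 = \left(2464 + 312436\right) + 273545 = 314900 + 273545 = 588445$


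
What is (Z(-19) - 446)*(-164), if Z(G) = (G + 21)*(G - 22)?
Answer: 86592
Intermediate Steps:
Z(G) = (-22 + G)*(21 + G) (Z(G) = (21 + G)*(-22 + G) = (-22 + G)*(21 + G))
(Z(-19) - 446)*(-164) = ((-462 + (-19)² - 1*(-19)) - 446)*(-164) = ((-462 + 361 + 19) - 446)*(-164) = (-82 - 446)*(-164) = -528*(-164) = 86592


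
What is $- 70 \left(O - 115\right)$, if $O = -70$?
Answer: $12950$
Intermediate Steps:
$- 70 \left(O - 115\right) = - 70 \left(-70 - 115\right) = \left(-70\right) \left(-185\right) = 12950$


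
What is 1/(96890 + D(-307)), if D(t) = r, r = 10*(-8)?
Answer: 1/96810 ≈ 1.0330e-5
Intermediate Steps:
r = -80
D(t) = -80
1/(96890 + D(-307)) = 1/(96890 - 80) = 1/96810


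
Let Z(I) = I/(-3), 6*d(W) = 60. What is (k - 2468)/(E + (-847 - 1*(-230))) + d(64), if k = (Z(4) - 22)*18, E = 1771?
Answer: 4326/577 ≈ 7.4974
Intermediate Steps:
d(W) = 10 (d(W) = (⅙)*60 = 10)
Z(I) = -I/3 (Z(I) = I*(-⅓) = -I/3)
k = -420 (k = (-⅓*4 - 22)*18 = (-4/3 - 22)*18 = -70/3*18 = -420)
(k - 2468)/(E + (-847 - 1*(-230))) + d(64) = (-420 - 2468)/(1771 + (-847 - 1*(-230))) + 10 = -2888/(1771 + (-847 + 230)) + 10 = -2888/(1771 - 617) + 10 = -2888/1154 + 10 = -2888*1/1154 + 10 = -1444/577 + 10 = 4326/577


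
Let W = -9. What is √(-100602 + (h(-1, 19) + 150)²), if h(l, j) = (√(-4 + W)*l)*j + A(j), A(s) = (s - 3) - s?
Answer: √(-83686 - 5586*I*√13) ≈ 34.565 - 291.34*I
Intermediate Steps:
A(s) = -3 (A(s) = (-3 + s) - s = -3)
h(l, j) = -3 + I*j*l*√13 (h(l, j) = (√(-4 - 9)*l)*j - 3 = (√(-13)*l)*j - 3 = ((I*√13)*l)*j - 3 = (I*l*√13)*j - 3 = I*j*l*√13 - 3 = -3 + I*j*l*√13)
√(-100602 + (h(-1, 19) + 150)²) = √(-100602 + ((-3 + I*19*(-1)*√13) + 150)²) = √(-100602 + ((-3 - 19*I*√13) + 150)²) = √(-100602 + (147 - 19*I*√13)²)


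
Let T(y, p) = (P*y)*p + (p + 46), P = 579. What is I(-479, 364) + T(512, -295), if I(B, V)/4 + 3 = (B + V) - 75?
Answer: -87453181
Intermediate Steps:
I(B, V) = -312 + 4*B + 4*V (I(B, V) = -12 + 4*((B + V) - 75) = -12 + 4*(-75 + B + V) = -12 + (-300 + 4*B + 4*V) = -312 + 4*B + 4*V)
T(y, p) = 46 + p + 579*p*y (T(y, p) = (579*y)*p + (p + 46) = 579*p*y + (46 + p) = 46 + p + 579*p*y)
I(-479, 364) + T(512, -295) = (-312 + 4*(-479) + 4*364) + (46 - 295 + 579*(-295)*512) = (-312 - 1916 + 1456) + (46 - 295 - 87452160) = -772 - 87452409 = -87453181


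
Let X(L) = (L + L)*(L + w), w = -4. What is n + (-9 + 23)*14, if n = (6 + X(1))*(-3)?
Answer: 196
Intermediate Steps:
X(L) = 2*L*(-4 + L) (X(L) = (L + L)*(L - 4) = (2*L)*(-4 + L) = 2*L*(-4 + L))
n = 0 (n = (6 + 2*1*(-4 + 1))*(-3) = (6 + 2*1*(-3))*(-3) = (6 - 6)*(-3) = 0*(-3) = 0)
n + (-9 + 23)*14 = 0 + (-9 + 23)*14 = 0 + 14*14 = 0 + 196 = 196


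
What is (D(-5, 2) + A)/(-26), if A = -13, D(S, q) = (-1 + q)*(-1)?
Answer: 7/13 ≈ 0.53846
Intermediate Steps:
D(S, q) = 1 - q
(D(-5, 2) + A)/(-26) = ((1 - 1*2) - 13)/(-26) = ((1 - 2) - 13)*(-1/26) = (-1 - 13)*(-1/26) = -14*(-1/26) = 7/13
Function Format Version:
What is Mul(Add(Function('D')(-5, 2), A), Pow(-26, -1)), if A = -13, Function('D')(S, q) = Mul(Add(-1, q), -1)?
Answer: Rational(7, 13) ≈ 0.53846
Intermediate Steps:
Function('D')(S, q) = Add(1, Mul(-1, q))
Mul(Add(Function('D')(-5, 2), A), Pow(-26, -1)) = Mul(Add(Add(1, Mul(-1, 2)), -13), Pow(-26, -1)) = Mul(Add(Add(1, -2), -13), Rational(-1, 26)) = Mul(Add(-1, -13), Rational(-1, 26)) = Mul(-14, Rational(-1, 26)) = Rational(7, 13)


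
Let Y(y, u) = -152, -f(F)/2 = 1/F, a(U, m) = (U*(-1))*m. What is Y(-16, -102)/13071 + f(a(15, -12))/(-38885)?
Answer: -177311243/15247975050 ≈ -0.011629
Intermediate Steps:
a(U, m) = -U*m (a(U, m) = (-U)*m = -U*m)
f(F) = -2/F
Y(-16, -102)/13071 + f(a(15, -12))/(-38885) = -152/13071 - 2/((-1*15*(-12)))/(-38885) = -152*1/13071 - 2/180*(-1/38885) = -152/13071 - 2*1/180*(-1/38885) = -152/13071 - 1/90*(-1/38885) = -152/13071 + 1/3499650 = -177311243/15247975050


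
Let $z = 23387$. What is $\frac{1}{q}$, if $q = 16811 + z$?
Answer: $\frac{1}{40198} \approx 2.4877 \cdot 10^{-5}$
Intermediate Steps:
$q = 40198$ ($q = 16811 + 23387 = 40198$)
$\frac{1}{q} = \frac{1}{40198}$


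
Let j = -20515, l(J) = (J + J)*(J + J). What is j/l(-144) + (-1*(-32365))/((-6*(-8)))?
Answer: 55906205/82944 ≈ 674.02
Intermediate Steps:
l(J) = 4*J**2 (l(J) = (2*J)*(2*J) = 4*J**2)
j/l(-144) + (-1*(-32365))/((-6*(-8))) = -20515/(4*(-144)**2) + (-1*(-32365))/((-6*(-8))) = -20515/(4*20736) + 32365/48 = -20515/82944 + 32365*(1/48) = -20515*1/82944 + 32365/48 = -20515/82944 + 32365/48 = 55906205/82944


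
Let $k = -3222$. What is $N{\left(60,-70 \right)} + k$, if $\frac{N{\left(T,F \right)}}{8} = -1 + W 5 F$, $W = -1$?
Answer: $-430$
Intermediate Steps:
$N{\left(T,F \right)} = -8 - 40 F$ ($N{\left(T,F \right)} = 8 \left(-1 + \left(-1\right) 5 F\right) = 8 \left(-1 - 5 F\right) = -8 - 40 F$)
$N{\left(60,-70 \right)} + k = \left(-8 - -2800\right) - 3222 = \left(-8 + 2800\right) - 3222 = 2792 - 3222 = -430$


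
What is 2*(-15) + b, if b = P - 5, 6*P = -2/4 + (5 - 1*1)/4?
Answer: -419/12 ≈ -34.917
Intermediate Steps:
P = 1/12 (P = (-2/4 + (5 - 1*1)/4)/6 = (-2*¼ + (5 - 1)*(¼))/6 = (-½ + 4*(¼))/6 = (-½ + 1)/6 = (⅙)*(½) = 1/12 ≈ 0.083333)
b = -59/12 (b = 1/12 - 5 = -59/12 ≈ -4.9167)
2*(-15) + b = 2*(-15) - 59/12 = -30 - 59/12 = -419/12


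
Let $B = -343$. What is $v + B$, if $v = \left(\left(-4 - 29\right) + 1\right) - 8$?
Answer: $-383$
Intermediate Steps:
$v = -40$ ($v = \left(\left(-4 - 29\right) + 1\right) - 8 = \left(-33 + 1\right) - 8 = -32 - 8 = -40$)
$v + B = -40 - 343 = -383$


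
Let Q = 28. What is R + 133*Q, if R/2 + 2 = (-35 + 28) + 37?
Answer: 3780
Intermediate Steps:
R = 56 (R = -4 + 2*((-35 + 28) + 37) = -4 + 2*(-7 + 37) = -4 + 2*30 = -4 + 60 = 56)
R + 133*Q = 56 + 133*28 = 56 + 3724 = 3780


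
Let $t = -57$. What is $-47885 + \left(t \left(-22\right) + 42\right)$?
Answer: $-46589$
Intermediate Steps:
$-47885 + \left(t \left(-22\right) + 42\right) = -47885 + \left(\left(-57\right) \left(-22\right) + 42\right) = -47885 + \left(1254 + 42\right) = -47885 + 1296 = -46589$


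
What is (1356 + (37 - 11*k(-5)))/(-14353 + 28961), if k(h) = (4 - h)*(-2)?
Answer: 1591/14608 ≈ 0.10891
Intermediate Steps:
k(h) = -8 + 2*h
(1356 + (37 - 11*k(-5)))/(-14353 + 28961) = (1356 + (37 - 11*(-8 + 2*(-5))))/(-14353 + 28961) = (1356 + (37 - 11*(-8 - 10)))/14608 = (1356 + (37 - 11*(-18)))*(1/14608) = (1356 + (37 + 198))*(1/14608) = (1356 + 235)*(1/14608) = 1591*(1/14608) = 1591/14608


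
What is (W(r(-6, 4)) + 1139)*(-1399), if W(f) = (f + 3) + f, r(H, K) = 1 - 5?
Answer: -1586466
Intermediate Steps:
r(H, K) = -4
W(f) = 3 + 2*f (W(f) = (3 + f) + f = 3 + 2*f)
(W(r(-6, 4)) + 1139)*(-1399) = ((3 + 2*(-4)) + 1139)*(-1399) = ((3 - 8) + 1139)*(-1399) = (-5 + 1139)*(-1399) = 1134*(-1399) = -1586466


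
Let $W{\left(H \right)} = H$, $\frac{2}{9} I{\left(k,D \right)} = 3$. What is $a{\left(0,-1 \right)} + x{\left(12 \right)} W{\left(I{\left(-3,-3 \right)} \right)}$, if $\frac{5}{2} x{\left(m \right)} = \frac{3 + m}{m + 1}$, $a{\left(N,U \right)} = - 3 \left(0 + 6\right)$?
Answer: $- \frac{153}{13} \approx -11.769$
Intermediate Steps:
$a{\left(N,U \right)} = -18$ ($a{\left(N,U \right)} = \left(-3\right) 6 = -18$)
$I{\left(k,D \right)} = \frac{27}{2}$ ($I{\left(k,D \right)} = \frac{9}{2} \cdot 3 = \frac{27}{2}$)
$x{\left(m \right)} = \frac{2 \left(3 + m\right)}{5 \left(1 + m\right)}$ ($x{\left(m \right)} = \frac{2 \frac{3 + m}{m + 1}}{5} = \frac{2 \frac{3 + m}{1 + m}}{5} = \frac{2 \left(3 + m\right)}{5 \left(1 + m\right)}$)
$a{\left(0,-1 \right)} + x{\left(12 \right)} W{\left(I{\left(-3,-3 \right)} \right)} = -18 + \frac{2 \left(3 + 12\right)}{5 \left(1 + 12\right)} \frac{27}{2} = -18 + \frac{2}{5} \cdot \frac{1}{13} \cdot 15 \cdot \frac{27}{2} = -18 + \frac{6}{13} \cdot \frac{27}{2} = -18 + \frac{81}{13} = - \frac{153}{13}$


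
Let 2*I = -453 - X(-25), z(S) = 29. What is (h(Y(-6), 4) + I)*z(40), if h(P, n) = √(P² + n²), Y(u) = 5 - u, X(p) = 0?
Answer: -13137/2 + 29*√137 ≈ -6229.1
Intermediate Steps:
I = -453/2 (I = (-453 - 1*0)/2 = (-453 + 0)/2 = (½)*(-453) = -453/2 ≈ -226.50)
(h(Y(-6), 4) + I)*z(40) = (√((5 - 1*(-6))² + 4²) - 453/2)*29 = (√((5 + 6)² + 16) - 453/2)*29 = (√(11² + 16) - 453/2)*29 = (√(121 + 16) - 453/2)*29 = (√137 - 453/2)*29 = (-453/2 + √137)*29 = -13137/2 + 29*√137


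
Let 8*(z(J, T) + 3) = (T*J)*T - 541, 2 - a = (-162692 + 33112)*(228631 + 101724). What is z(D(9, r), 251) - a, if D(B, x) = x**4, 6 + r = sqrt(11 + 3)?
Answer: -342174695265/8 - 9450150*sqrt(14) ≈ -4.2807e+10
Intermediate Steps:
r = -6 + sqrt(14) (r = -6 + sqrt(11 + 3) = -6 + sqrt(14) ≈ -2.2583)
a = 42807400902 (a = 2 - (-162692 + 33112)*(228631 + 101724) = 2 - (-129580)*330355 = 2 - 1*(-42807400900) = 2 + 42807400900 = 42807400902)
z(J, T) = -565/8 + J*T**2/8 (z(J, T) = -3 + ((T*J)*T - 541)/8 = -3 + ((J*T)*T - 541)/8 = -3 + (J*T**2 - 541)/8 = -3 + (-541 + J*T**2)/8 = -3 + (-541/8 + J*T**2/8) = -565/8 + J*T**2/8)
z(D(9, r), 251) - a = (-565/8 + (1/8)*(-6 + sqrt(14))**4*251**2) - 1*42807400902 = (-565/8 + (1/8)*(-6 + sqrt(14))**4*63001) - 42807400902 = (-565/8 + 63001*(-6 + sqrt(14))**4/8) - 42807400902 = -342459207781/8 + 63001*(-6 + sqrt(14))**4/8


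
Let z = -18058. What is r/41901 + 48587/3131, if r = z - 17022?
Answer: 1926008407/131192031 ≈ 14.681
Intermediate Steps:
r = -35080 (r = -18058 - 17022 = -35080)
r/41901 + 48587/3131 = -35080/41901 + 48587/3131 = 1926008407/131192031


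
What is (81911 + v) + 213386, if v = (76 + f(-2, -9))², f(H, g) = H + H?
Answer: 300481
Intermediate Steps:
f(H, g) = 2*H
v = 5184 (v = (76 + 2*(-2))² = (76 - 4)² = 72² = 5184)
(81911 + v) + 213386 = (81911 + 5184) + 213386 = 87095 + 213386 = 300481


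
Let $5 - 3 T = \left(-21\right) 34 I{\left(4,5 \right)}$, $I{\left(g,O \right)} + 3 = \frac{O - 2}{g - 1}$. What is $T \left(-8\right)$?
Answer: $\frac{11384}{3} \approx 3794.7$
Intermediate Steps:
$I{\left(g,O \right)} = -3 + \frac{-2 + O}{-1 + g}$ ($I{\left(g,O \right)} = -3 + \frac{O - 2}{g - 1} = -3 + \frac{-2 + O}{-1 + g}$)
$T = - \frac{1423}{3}$ ($T = \frac{5}{3} - \frac{\left(-21\right) 34 \frac{1 + 5 - 12}{-1 + 4}}{3} = \frac{5}{3} - \frac{\left(-714\right) \frac{1 + 5 - 12}{3}}{3} = \frac{5}{3} - \frac{\left(-714\right) \frac{1}{3} \left(-6\right)}{3} = \frac{5}{3} - \frac{\left(-714\right) \left(-2\right)}{3} = \frac{5}{3} - 476 = - \frac{1423}{3} \approx -474.33$)
$T \left(-8\right) = \left(- \frac{1423}{3}\right) \left(-8\right) = \frac{11384}{3}$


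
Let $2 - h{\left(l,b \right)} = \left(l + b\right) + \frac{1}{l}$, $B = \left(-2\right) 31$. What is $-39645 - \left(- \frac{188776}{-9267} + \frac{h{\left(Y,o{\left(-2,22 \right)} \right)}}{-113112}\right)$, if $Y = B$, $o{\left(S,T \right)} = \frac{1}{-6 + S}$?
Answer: $- \frac{3437081123475949}{86651936064} \approx -39665.0$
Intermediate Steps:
$B = -62$
$Y = -62$
$h{\left(l,b \right)} = 2 - b - l - \frac{1}{l}$ ($h{\left(l,b \right)} = 2 - \left(\left(l + b\right) + \frac{1}{l}\right) = 2 - \left(\left(b + l\right) + \frac{1}{l}\right) = 2 - \left(b + l + \frac{1}{l}\right) = 2 - b - l - \frac{1}{l}$)
$-39645 - \left(- \frac{188776}{-9267} + \frac{h{\left(Y,o{\left(-2,22 \right)} \right)}}{-113112}\right) = -39645 - \left(- \frac{188776}{-9267} + \frac{2 - \frac{1}{-6 - 2} - -62 - \frac{1}{-62}}{-113112}\right) = -39645 - \left(\left(-188776\right) \left(- \frac{1}{9267}\right) + \left(2 - \frac{1}{-8} + 62 - - \frac{1}{62}\right) \left(- \frac{1}{113112}\right)\right) = -39645 - \left(\frac{188776}{9267} + \left(2 - - \frac{1}{8} + 62 + \frac{1}{62}\right) \left(- \frac{1}{113112}\right)\right) = -39645 - \left(\frac{188776}{9267} + \left(2 + \frac{1}{8} + 62 + \frac{1}{62}\right) \left(- \frac{1}{113112}\right)\right) = -39645 - \left(\frac{188776}{9267} + \frac{15907}{248} \left(- \frac{1}{113112}\right)\right) = -39645 - \left(\frac{188776}{9267} - \frac{15907}{28051776}\right) = -39645 - \frac{1765118218669}{86651936064} = - \frac{3437081123475949}{86651936064}$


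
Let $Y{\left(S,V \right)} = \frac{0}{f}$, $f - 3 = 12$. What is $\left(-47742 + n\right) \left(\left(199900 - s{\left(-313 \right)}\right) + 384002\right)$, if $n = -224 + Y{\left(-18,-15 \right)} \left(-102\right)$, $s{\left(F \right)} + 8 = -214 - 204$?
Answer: $-28027876848$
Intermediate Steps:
$f = 15$ ($f = 3 + 12 = 15$)
$s{\left(F \right)} = -426$ ($s{\left(F \right)} = -8 - 418 = -426$)
$Y{\left(S,V \right)} = 0$ ($Y{\left(S,V \right)} = \frac{0}{15} = 0 \cdot \frac{1}{15} = 0$)
$n = -224$ ($n = -224 + 0 \left(-102\right) = -224 + 0 = -224$)
$\left(-47742 + n\right) \left(\left(199900 - s{\left(-313 \right)}\right) + 384002\right) = \left(-47742 - 224\right) \left(\left(199900 - -426\right) + 384002\right) = - 47966 \left(\left(199900 + 426\right) + 384002\right) = - 47966 \left(200326 + 384002\right) = \left(-47966\right) 584328 = -28027876848$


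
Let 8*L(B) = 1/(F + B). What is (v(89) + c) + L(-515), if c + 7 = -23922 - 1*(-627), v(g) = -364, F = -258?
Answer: -146350545/6184 ≈ -23666.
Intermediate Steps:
c = -23302 (c = -7 + (-23922 - 1*(-627)) = -7 + (-23922 + 627) = -7 - 23295 = -23302)
L(B) = 1/(8*(-258 + B))
(v(89) + c) + L(-515) = (-364 - 23302) + 1/(8*(-258 - 515)) = -23666 + (⅛)/(-773) = -23666 + (⅛)*(-1/773) = -23666 - 1/6184 = -146350545/6184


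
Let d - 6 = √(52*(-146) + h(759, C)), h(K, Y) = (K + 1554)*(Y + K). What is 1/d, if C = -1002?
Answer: 6/569687 - I*√569651/569687 ≈ 1.0532e-5 - 0.0013249*I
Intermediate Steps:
h(K, Y) = (1554 + K)*(K + Y)
d = 6 + I*√569651 (d = 6 + √(52*(-146) + (759² + 1554*759 + 1554*(-1002) + 759*(-1002))) = 6 + √(-7592 + (576081 + 1179486 - 1557108 - 760518)) = 6 + √(-7592 - 562059) = 6 + √(-569651) = 6 + I*√569651 ≈ 6.0 + 754.75*I)
1/d = 1/(6 + I*√569651)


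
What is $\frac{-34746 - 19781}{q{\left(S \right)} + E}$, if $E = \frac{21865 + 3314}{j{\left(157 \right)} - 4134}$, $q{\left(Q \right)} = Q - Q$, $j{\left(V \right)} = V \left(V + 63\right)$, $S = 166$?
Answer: $- \frac{150722542}{2289} \approx -65847.0$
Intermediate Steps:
$j{\left(V \right)} = V \left(63 + V\right)$
$q{\left(Q \right)} = 0$
$E = \frac{25179}{30406}$ ($E = \frac{21865 + 3314}{157 \left(63 + 157\right) - 4134} = \frac{25179}{157 \cdot 220 - 4134} = \frac{25179}{34540 - 4134} = \frac{25179}{30406} \approx 0.82809$)
$\frac{-34746 - 19781}{q{\left(S \right)} + E} = \frac{-34746 - 19781}{0 + \frac{25179}{30406}} = - \frac{54527}{\frac{25179}{30406}} = \left(-54527\right) \frac{30406}{25179} = - \frac{150722542}{2289}$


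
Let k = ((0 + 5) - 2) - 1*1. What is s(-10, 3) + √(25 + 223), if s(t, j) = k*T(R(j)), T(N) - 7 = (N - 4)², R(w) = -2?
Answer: 86 + 2*√62 ≈ 101.75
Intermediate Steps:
T(N) = 7 + (-4 + N)² (T(N) = 7 + (N - 4)² = 7 + (-4 + N)²)
k = 2 (k = (5 - 2) - 1 = 3 - 1 = 2)
s(t, j) = 86 (s(t, j) = 2*(7 + (-4 - 2)²) = 2*(7 + (-6)²) = 2*(7 + 36) = 2*43 = 86)
s(-10, 3) + √(25 + 223) = 86 + √(25 + 223) = 86 + √248 = 86 + 2*√62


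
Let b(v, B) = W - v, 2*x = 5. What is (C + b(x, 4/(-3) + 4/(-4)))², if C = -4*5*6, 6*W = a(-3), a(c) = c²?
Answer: 14641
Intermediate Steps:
W = 3/2 (W = (⅙)*(-3)² = (⅙)*9 = 3/2 ≈ 1.5000)
x = 5/2 (x = (½)*5 = 5/2 ≈ 2.5000)
C = -120 (C = -20*6 = -120)
b(v, B) = 3/2 - v
(C + b(x, 4/(-3) + 4/(-4)))² = (-120 + (3/2 - 1*5/2))² = (-120 + (3/2 - 5/2))² = (-120 - 1)² = (-121)² = 14641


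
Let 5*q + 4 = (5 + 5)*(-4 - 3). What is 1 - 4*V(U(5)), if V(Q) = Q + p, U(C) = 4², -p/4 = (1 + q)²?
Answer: 74601/25 ≈ 2984.0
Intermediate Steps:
q = -74/5 (q = -⅘ + ((5 + 5)*(-4 - 3))/5 = -⅘ + (10*(-7))/5 = -⅘ + (⅕)*(-70) = -⅘ - 14 = -74/5 ≈ -14.800)
p = -19044/25 (p = -4*(1 - 74/5)² = -4*(-69/5)² = -4*4761/25 = -19044/25 ≈ -761.76)
U(C) = 16
V(Q) = -19044/25 + Q (V(Q) = Q - 19044/25 = -19044/25 + Q)
1 - 4*V(U(5)) = 1 - 4*(-19044/25 + 16) = 1 - 4*(-18644/25) = 1 + 74576/25 = 74601/25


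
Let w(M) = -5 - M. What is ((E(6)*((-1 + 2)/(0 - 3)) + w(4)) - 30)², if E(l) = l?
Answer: 1681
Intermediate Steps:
((E(6)*((-1 + 2)/(0 - 3)) + w(4)) - 30)² = ((6*((-1 + 2)/(0 - 3)) + (-5 - 1*4)) - 30)² = ((6*(1/(-3)) + (-5 - 4)) - 30)² = ((6*(1*(-⅓)) - 9) - 30)² = ((6*(-⅓) - 9) - 30)² = ((-2 - 9) - 30)² = (-11 - 30)² = (-41)² = 1681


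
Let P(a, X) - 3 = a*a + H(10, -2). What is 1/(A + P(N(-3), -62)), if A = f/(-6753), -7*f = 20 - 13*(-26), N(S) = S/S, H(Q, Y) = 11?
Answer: 47271/709423 ≈ 0.066633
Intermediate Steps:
N(S) = 1
P(a, X) = 14 + a² (P(a, X) = 3 + (a*a + 11) = 3 + (a² + 11) = 3 + (11 + a²) = 14 + a²)
f = -358/7 (f = -(20 - 13*(-26))/7 = -(20 + 338)/7 = -⅐*358 = -358/7 ≈ -51.143)
A = 358/47271 (A = -358/7/(-6753) = -358/7*(-1/6753) = 358/47271 ≈ 0.0075734)
1/(A + P(N(-3), -62)) = 1/(358/47271 + (14 + 1²)) = 1/(358/47271 + (14 + 1)) = 1/(358/47271 + 15) = 1/(709423/47271) = 47271/709423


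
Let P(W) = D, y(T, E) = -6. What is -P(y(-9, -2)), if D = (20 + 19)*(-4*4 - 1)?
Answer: 663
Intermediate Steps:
D = -663 (D = 39*(-16 - 1) = 39*(-17) = -663)
P(W) = -663
-P(y(-9, -2)) = -1*(-663) = 663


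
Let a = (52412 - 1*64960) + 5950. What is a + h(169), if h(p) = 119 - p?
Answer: -6648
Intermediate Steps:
a = -6598 (a = (52412 - 64960) + 5950 = -12548 + 5950 = -6598)
a + h(169) = -6598 + (119 - 1*169) = -6598 + (119 - 169) = -6598 - 50 = -6648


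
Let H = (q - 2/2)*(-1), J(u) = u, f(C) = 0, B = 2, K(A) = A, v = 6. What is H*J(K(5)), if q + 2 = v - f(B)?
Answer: -15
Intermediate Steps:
q = 4 (q = -2 + (6 - 1*0) = -2 + (6 + 0) = -2 + 6 = 4)
H = -3 (H = (4 - 2/2)*(-1) = (4 - 2*½)*(-1) = (4 - 1)*(-1) = 3*(-1) = -3)
H*J(K(5)) = -3*5 = -15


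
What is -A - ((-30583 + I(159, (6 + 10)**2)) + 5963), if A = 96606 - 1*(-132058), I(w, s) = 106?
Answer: -204150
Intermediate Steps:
A = 228664 (A = 96606 + 132058 = 228664)
-A - ((-30583 + I(159, (6 + 10)**2)) + 5963) = -1*228664 - ((-30583 + 106) + 5963) = -228664 - (-30477 + 5963) = -228664 - 1*(-24514) = -228664 + 24514 = -204150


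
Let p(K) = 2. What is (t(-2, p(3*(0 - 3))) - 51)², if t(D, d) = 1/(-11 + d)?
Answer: 211600/81 ≈ 2612.3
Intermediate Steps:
(t(-2, p(3*(0 - 3))) - 51)² = (1/(-11 + 2) - 51)² = (1/(-9) - 51)² = (-⅑ - 51)² = (-460/9)² = 211600/81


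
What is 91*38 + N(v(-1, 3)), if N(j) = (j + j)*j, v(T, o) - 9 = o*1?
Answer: 3746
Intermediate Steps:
v(T, o) = 9 + o (v(T, o) = 9 + o*1 = 9 + o)
N(j) = 2*j**2 (N(j) = (2*j)*j = 2*j**2)
91*38 + N(v(-1, 3)) = 91*38 + 2*(9 + 3)**2 = 3458 + 2*12**2 = 3458 + 2*144 = 3458 + 288 = 3746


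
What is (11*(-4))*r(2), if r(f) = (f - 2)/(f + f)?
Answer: 0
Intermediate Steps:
r(f) = (-2 + f)/(2*f) (r(f) = (-2 + f)/((2*f)) = (-2 + f)*(1/(2*f)) = (-2 + f)/(2*f))
(11*(-4))*r(2) = (11*(-4))*((½)*(-2 + 2)/2) = -22*0/2 = -44*0 = 0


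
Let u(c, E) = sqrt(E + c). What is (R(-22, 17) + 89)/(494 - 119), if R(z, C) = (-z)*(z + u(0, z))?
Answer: -79/75 + 22*I*sqrt(22)/375 ≈ -1.0533 + 0.27517*I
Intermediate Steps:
R(z, C) = -z*(z + sqrt(z)) (R(z, C) = (-z)*(z + sqrt(z + 0)) = (-z)*(z + sqrt(z)) = -z*(z + sqrt(z)))
(R(-22, 17) + 89)/(494 - 119) = (-1*(-22)*(-22 + sqrt(-22)) + 89)/(494 - 119) = (-1*(-22)*(-22 + I*sqrt(22)) + 89)/375 = ((-484 + 22*I*sqrt(22)) + 89)*(1/375) = (-395 + 22*I*sqrt(22))*(1/375) = -79/75 + 22*I*sqrt(22)/375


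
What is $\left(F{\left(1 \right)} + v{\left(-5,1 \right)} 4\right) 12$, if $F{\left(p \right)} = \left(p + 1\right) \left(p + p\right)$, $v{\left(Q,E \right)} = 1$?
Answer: $96$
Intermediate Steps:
$F{\left(p \right)} = 2 p \left(1 + p\right)$ ($F{\left(p \right)} = \left(1 + p\right) 2 p = 2 p \left(1 + p\right)$)
$\left(F{\left(1 \right)} + v{\left(-5,1 \right)} 4\right) 12 = \left(2 \cdot 1 \left(1 + 1\right) + 1 \cdot 4\right) 12 = \left(2 \cdot 1 \cdot 2 + 4\right) 12 = \left(4 + 4\right) 12 = 8 \cdot 12 = 96$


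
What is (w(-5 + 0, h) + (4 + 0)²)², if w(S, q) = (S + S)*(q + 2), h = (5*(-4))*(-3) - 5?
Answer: 306916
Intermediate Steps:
h = 55 (h = -20*(-3) - 5 = 60 - 5 = 55)
w(S, q) = 2*S*(2 + q) (w(S, q) = (2*S)*(2 + q) = 2*S*(2 + q))
(w(-5 + 0, h) + (4 + 0)²)² = (2*(-5 + 0)*(2 + 55) + (4 + 0)²)² = (2*(-5)*57 + 4²)² = (-570 + 16)² = (-554)² = 306916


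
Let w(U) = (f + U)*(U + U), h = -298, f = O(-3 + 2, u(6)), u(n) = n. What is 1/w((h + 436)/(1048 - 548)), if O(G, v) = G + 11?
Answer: 31250/177261 ≈ 0.17629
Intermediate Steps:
O(G, v) = 11 + G
f = 10 (f = 11 + (-3 + 2) = 11 - 1 = 10)
w(U) = 2*U*(10 + U) (w(U) = (10 + U)*(U + U) = (10 + U)*(2*U) = 2*U*(10 + U))
1/w((h + 436)/(1048 - 548)) = 1/(2*((-298 + 436)/(1048 - 548))*(10 + (-298 + 436)/(1048 - 548))) = 1/(2*(138/500)*(10 + 138/500)) = 1/(2*(138*(1/500))*(10 + 138*(1/500))) = 1/(2*(69/250)*(10 + 69/250)) = 1/(2*(69/250)*(2569/250)) = 1/(177261/31250) = 31250/177261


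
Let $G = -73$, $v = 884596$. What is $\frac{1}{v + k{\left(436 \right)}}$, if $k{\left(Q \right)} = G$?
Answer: $\frac{1}{884523} \approx 1.1306 \cdot 10^{-6}$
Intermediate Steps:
$k{\left(Q \right)} = -73$
$\frac{1}{v + k{\left(436 \right)}} = \frac{1}{884596 - 73} = \frac{1}{884523}$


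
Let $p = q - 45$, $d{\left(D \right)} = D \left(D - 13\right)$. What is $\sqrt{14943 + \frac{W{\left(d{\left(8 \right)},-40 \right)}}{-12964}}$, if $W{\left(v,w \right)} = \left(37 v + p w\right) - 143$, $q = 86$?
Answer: $\frac{\sqrt{627860504915}}{6482} \approx 122.24$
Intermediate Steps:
$d{\left(D \right)} = D \left(-13 + D\right)$
$p = 41$ ($p = 86 - 45 = 41$)
$W{\left(v,w \right)} = -143 + 37 v + 41 w$ ($W{\left(v,w \right)} = \left(37 v + 41 w\right) - 143 = -143 + 37 v + 41 w$)
$\sqrt{14943 + \frac{W{\left(d{\left(8 \right)},-40 \right)}}{-12964}} = \sqrt{14943 + \frac{-143 + 37 \cdot 8 \left(-13 + 8\right) + 41 \left(-40\right)}{-12964}} = \sqrt{14943 + \left(-143 + 37 \cdot 8 \left(-5\right) - 1640\right) \left(- \frac{1}{12964}\right)} = \sqrt{14943 + \left(-143 + 37 \left(-40\right) - 1640\right) \left(- \frac{1}{12964}\right)} = \sqrt{14943 + \left(-143 - 1480 - 1640\right) \left(- \frac{1}{12964}\right)} = \sqrt{14943 - - \frac{3263}{12964}} = \sqrt{14943 + \frac{3263}{12964}} = \sqrt{\frac{193724315}{12964}} = \frac{\sqrt{627860504915}}{6482}$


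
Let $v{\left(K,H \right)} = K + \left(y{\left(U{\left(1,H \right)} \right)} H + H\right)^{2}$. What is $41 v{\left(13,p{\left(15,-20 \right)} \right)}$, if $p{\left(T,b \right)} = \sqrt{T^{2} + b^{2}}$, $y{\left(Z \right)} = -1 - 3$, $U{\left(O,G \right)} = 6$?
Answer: $231158$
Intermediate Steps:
$y{\left(Z \right)} = -4$ ($y{\left(Z \right)} = -1 - 3 = -4$)
$v{\left(K,H \right)} = K + 9 H^{2}$ ($v{\left(K,H \right)} = K + \left(- 4 H + H\right)^{2} = K + \left(- 3 H\right)^{2} = K + 9 H^{2}$)
$41 v{\left(13,p{\left(15,-20 \right)} \right)} = 41 \left(13 + 9 \left(\sqrt{15^{2} + \left(-20\right)^{2}}\right)^{2}\right) = 41 \left(13 + 9 \left(\sqrt{225 + 400}\right)^{2}\right) = 41 \left(13 + 9 \left(\sqrt{625}\right)^{2}\right) = 41 \left(13 + 9 \cdot 25^{2}\right) = 41 \left(13 + 9 \cdot 625\right) = 41 \left(13 + 5625\right) = 41 \cdot 5638 = 231158$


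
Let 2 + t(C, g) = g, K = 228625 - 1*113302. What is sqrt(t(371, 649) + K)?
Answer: sqrt(115970) ≈ 340.54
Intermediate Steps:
K = 115323 (K = 228625 - 113302 = 115323)
t(C, g) = -2 + g
sqrt(t(371, 649) + K) = sqrt((-2 + 649) + 115323) = sqrt(647 + 115323) = sqrt(115970)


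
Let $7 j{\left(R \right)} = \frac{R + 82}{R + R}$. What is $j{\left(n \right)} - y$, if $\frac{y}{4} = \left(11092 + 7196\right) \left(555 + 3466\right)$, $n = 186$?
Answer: $- \frac{191487868925}{651} \approx -2.9414 \cdot 10^{8}$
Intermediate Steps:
$j{\left(R \right)} = \frac{82 + R}{14 R}$ ($j{\left(R \right)} = \frac{\left(R + 82\right) \frac{1}{R + R}}{7} = \frac{\left(82 + R\right) \frac{1}{2 R}}{7} = \frac{\frac{1}{2} \frac{1}{R} \left(82 + R\right)}{7} = \frac{82 + R}{14 R}$)
$y = 294144192$ ($y = 4 \left(11092 + 7196\right) \left(555 + 3466\right) = 4 \cdot 18288 \cdot 4021 = 4 \cdot 73536048 = 294144192$)
$j{\left(n \right)} - y = \frac{82 + 186}{14 \cdot 186} - 294144192 = \frac{1}{14} \cdot \frac{1}{186} \cdot 268 - 294144192 = \frac{67}{651} - 294144192 = - \frac{191487868925}{651}$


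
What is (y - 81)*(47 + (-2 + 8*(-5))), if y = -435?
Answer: -2580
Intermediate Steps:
(y - 81)*(47 + (-2 + 8*(-5))) = (-435 - 81)*(47 + (-2 + 8*(-5))) = -516*(47 + (-2 - 40)) = -516*(47 - 42) = -516*5 = -2580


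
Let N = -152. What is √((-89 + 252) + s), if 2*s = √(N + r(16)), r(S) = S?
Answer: √(163 + I*√34) ≈ 12.769 + 0.2283*I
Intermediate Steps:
s = I*√34 (s = √(-152 + 16)/2 = √(-136)/2 = (2*I*√34)/2 = I*√34 ≈ 5.8309*I)
√((-89 + 252) + s) = √((-89 + 252) + I*√34) = √(163 + I*√34)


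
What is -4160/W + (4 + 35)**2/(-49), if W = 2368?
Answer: -59462/1813 ≈ -32.798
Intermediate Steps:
-4160/W + (4 + 35)**2/(-49) = -4160/2368 + (4 + 35)**2/(-49) = -4160*1/2368 + 39**2*(-1/49) = -65/37 + 1521*(-1/49) = -65/37 - 1521/49 = -59462/1813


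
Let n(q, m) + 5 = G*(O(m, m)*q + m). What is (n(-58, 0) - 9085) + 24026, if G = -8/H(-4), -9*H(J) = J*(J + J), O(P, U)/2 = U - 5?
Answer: 16241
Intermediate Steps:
O(P, U) = -10 + 2*U (O(P, U) = 2*(U - 5) = 2*(-5 + U) = -10 + 2*U)
H(J) = -2*J²/9 (H(J) = -J*(J + J)/9 = -J*2*J/9 = -2*J²/9)
G = 9/4 (G = -8/((-2/9*(-4)²)) = -8/((-2/9*16)) = -8/(-32/9) = -8*(-9/32) = 9/4 ≈ 2.2500)
n(q, m) = -5 + 9*m/4 + 9*q*(-10 + 2*m)/4 (n(q, m) = -5 + 9*((-10 + 2*m)*q + m)/4 = -5 + 9*(q*(-10 + 2*m) + m)/4 = -5 + 9*(m + q*(-10 + 2*m))/4 = -5 + (9*m/4 + 9*q*(-10 + 2*m)/4) = -5 + 9*m/4 + 9*q*(-10 + 2*m)/4)
(n(-58, 0) - 9085) + 24026 = ((-5 + (9/4)*0 + (9/2)*(-58)*(-5 + 0)) - 9085) + 24026 = ((-5 + 0 + (9/2)*(-58)*(-5)) - 9085) + 24026 = ((-5 + 0 + 1305) - 9085) + 24026 = (1300 - 9085) + 24026 = -7785 + 24026 = 16241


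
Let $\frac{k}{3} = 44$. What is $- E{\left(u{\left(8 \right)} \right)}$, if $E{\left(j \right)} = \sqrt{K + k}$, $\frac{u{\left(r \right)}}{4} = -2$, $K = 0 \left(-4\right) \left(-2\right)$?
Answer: $- 2 \sqrt{33} \approx -11.489$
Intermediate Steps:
$k = 132$ ($k = 3 \cdot 44 = 132$)
$K = 0$ ($K = 0 \left(-2\right) = 0$)
$u{\left(r \right)} = -8$ ($u{\left(r \right)} = 4 \left(-2\right) = -8$)
$E{\left(j \right)} = 2 \sqrt{33}$ ($E{\left(j \right)} = \sqrt{0 + 132} = \sqrt{132} = 2 \sqrt{33}$)
$- E{\left(u{\left(8 \right)} \right)} = - 2 \sqrt{33}$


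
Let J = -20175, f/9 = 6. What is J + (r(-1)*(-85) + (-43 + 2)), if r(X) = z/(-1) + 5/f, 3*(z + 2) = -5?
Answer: -1108919/54 ≈ -20536.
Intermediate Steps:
z = -11/3 (z = -2 + (1/3)*(-5) = -2 - 5/3 = -11/3 ≈ -3.6667)
f = 54 (f = 9*6 = 54)
r(X) = 203/54 (r(X) = -11/3/(-1) + 5/54 = -11/3*(-1) + 5*(1/54) = 11/3 + 5/54 = 203/54)
J + (r(-1)*(-85) + (-43 + 2)) = -20175 + ((203/54)*(-85) + (-43 + 2)) = -20175 + (-17255/54 - 41) = -20175 - 19469/54 = -1108919/54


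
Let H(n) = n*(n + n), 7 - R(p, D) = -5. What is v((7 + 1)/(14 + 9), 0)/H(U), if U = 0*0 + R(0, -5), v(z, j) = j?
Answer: 0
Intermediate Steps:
R(p, D) = 12 (R(p, D) = 7 - 1*(-5) = 7 + 5 = 12)
U = 12 (U = 0*0 + 12 = 0 + 12 = 12)
H(n) = 2*n² (H(n) = n*(2*n) = 2*n²)
v((7 + 1)/(14 + 9), 0)/H(U) = 0/((2*12²)) = 0/((2*144)) = 0/288 = 0*(1/288) = 0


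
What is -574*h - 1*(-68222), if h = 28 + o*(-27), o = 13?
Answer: 253624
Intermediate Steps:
h = -323 (h = 28 + 13*(-27) = 28 - 351 = -323)
-574*h - 1*(-68222) = -574*(-323) - 1*(-68222) = 185402 + 68222 = 253624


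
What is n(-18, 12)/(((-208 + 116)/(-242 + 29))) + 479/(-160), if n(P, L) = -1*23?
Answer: -8999/160 ≈ -56.244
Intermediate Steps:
n(P, L) = -23
n(-18, 12)/(((-208 + 116)/(-242 + 29))) + 479/(-160) = -23*(-242 + 29)/(-208 + 116) + 479/(-160) = -23/((-92/(-213))) + 479*(-1/160) = -23/((-92*(-1/213))) - 479/160 = -23/92/213 - 479/160 = -23*213/92 - 479/160 = -213/4 - 479/160 = -8999/160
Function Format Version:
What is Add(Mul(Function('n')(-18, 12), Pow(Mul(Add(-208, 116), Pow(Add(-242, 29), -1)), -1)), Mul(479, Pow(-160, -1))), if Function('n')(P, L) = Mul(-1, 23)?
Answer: Rational(-8999, 160) ≈ -56.244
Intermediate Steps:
Function('n')(P, L) = -23
Add(Mul(Function('n')(-18, 12), Pow(Mul(Add(-208, 116), Pow(Add(-242, 29), -1)), -1)), Mul(479, Pow(-160, -1))) = Add(Mul(-23, Pow(Mul(Add(-208, 116), Pow(Add(-242, 29), -1)), -1)), Mul(479, Pow(-160, -1))) = Add(Mul(-23, Pow(Mul(-92, Pow(-213, -1)), -1)), Mul(479, Rational(-1, 160))) = Add(Mul(-23, Pow(Mul(-92, Rational(-1, 213)), -1)), Rational(-479, 160)) = Add(Mul(-23, Pow(Rational(92, 213), -1)), Rational(-479, 160)) = Add(Mul(-23, Rational(213, 92)), Rational(-479, 160)) = Add(Rational(-213, 4), Rational(-479, 160)) = Rational(-8999, 160)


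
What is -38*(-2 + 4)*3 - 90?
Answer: -318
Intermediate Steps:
-38*(-2 + 4)*3 - 90 = -76*3 - 90 = -38*6 - 90 = -228 - 90 = -318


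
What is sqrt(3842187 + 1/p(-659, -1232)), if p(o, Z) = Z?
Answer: sqrt(364485227491)/308 ≈ 1960.2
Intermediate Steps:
sqrt(3842187 + 1/p(-659, -1232)) = sqrt(3842187 + 1/(-1232)) = sqrt(3842187 - 1/1232) = sqrt(4733574383/1232) = sqrt(364485227491)/308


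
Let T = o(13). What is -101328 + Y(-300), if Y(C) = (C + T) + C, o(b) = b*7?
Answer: -101837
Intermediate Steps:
o(b) = 7*b
T = 91 (T = 7*13 = 91)
Y(C) = 91 + 2*C (Y(C) = (C + 91) + C = (91 + C) + C = 91 + 2*C)
-101328 + Y(-300) = -101328 + (91 + 2*(-300)) = -101328 + (91 - 600) = -101328 - 509 = -101837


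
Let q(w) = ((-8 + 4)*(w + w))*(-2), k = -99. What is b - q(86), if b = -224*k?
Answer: 20800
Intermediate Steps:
b = 22176 (b = -224*(-99) = 22176)
q(w) = 16*w (q(w) = -8*w*(-2) = 16*w)
b - q(86) = 22176 - 16*86 = 22176 - 1*1376 = 22176 - 1376 = 20800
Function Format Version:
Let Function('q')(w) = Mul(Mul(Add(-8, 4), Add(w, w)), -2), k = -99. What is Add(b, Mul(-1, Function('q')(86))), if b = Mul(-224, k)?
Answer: 20800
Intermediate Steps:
b = 22176 (b = Mul(-224, -99) = 22176)
Function('q')(w) = Mul(16, w) (Function('q')(w) = Mul(Mul(-4, Mul(2, w)), -2) = Mul(Mul(-8, w), -2) = Mul(16, w))
Add(b, Mul(-1, Function('q')(86))) = Add(22176, Mul(-1, Mul(16, 86))) = Add(22176, Mul(-1, 1376)) = Add(22176, -1376) = 20800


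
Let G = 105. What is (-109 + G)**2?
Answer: 16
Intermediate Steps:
(-109 + G)**2 = (-109 + 105)**2 = (-4)**2 = 16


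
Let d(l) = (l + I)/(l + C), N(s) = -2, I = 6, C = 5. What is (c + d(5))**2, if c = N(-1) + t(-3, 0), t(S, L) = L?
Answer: 81/100 ≈ 0.81000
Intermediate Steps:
d(l) = (6 + l)/(5 + l) (d(l) = (l + 6)/(l + 5) = (6 + l)/(5 + l))
c = -2 (c = -2 + 0 = -2)
(c + d(5))**2 = (-2 + (6 + 5)/(5 + 5))**2 = (-2 + 11/10)**2 = (-9/10)**2 = 81/100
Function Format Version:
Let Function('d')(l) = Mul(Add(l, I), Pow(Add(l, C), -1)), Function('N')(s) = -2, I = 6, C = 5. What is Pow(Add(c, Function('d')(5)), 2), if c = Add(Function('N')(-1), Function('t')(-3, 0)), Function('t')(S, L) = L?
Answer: Rational(81, 100) ≈ 0.81000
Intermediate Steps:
Function('d')(l) = Mul(Pow(Add(5, l), -1), Add(6, l)) (Function('d')(l) = Mul(Add(l, 6), Pow(Add(l, 5), -1)) = Mul(Add(6, l), Pow(Add(5, l), -1)) = Mul(Pow(Add(5, l), -1), Add(6, l)))
c = -2 (c = Add(-2, 0) = -2)
Pow(Add(c, Function('d')(5)), 2) = Pow(Add(-2, Mul(Pow(Add(5, 5), -1), Add(6, 5))), 2) = Pow(Add(-2, Mul(Pow(10, -1), 11)), 2) = Pow(Add(-2, Mul(Rational(1, 10), 11)), 2) = Pow(Add(-2, Rational(11, 10)), 2) = Pow(Rational(-9, 10), 2) = Rational(81, 100)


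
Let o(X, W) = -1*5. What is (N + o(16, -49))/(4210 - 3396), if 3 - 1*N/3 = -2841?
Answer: 8527/814 ≈ 10.475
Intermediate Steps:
o(X, W) = -5
N = 8532 (N = 9 - 3*(-2841) = 9 + 8523 = 8532)
(N + o(16, -49))/(4210 - 3396) = (8532 - 5)/(4210 - 3396) = 8527/814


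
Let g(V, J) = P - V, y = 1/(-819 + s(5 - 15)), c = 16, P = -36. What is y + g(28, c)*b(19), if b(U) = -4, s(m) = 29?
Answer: 202239/790 ≈ 256.00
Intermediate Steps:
y = -1/790 (y = 1/(-819 + 29) = 1/(-790) = -1/790 ≈ -0.0012658)
g(V, J) = -36 - V
y + g(28, c)*b(19) = -1/790 + (-36 - 1*28)*(-4) = -1/790 + (-36 - 28)*(-4) = -1/790 - 64*(-4) = -1/790 + 256 = 202239/790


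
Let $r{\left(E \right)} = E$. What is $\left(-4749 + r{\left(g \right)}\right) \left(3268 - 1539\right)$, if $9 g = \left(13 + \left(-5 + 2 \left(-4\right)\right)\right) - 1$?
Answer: $- \frac{73900918}{9} \approx -8.2112 \cdot 10^{6}$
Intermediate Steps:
$g = - \frac{1}{9}$ ($g = \frac{\left(13 + \left(-5 + 2 \left(-4\right)\right)\right) - 1}{9} = \frac{\left(13 - 13\right) - 1}{9} = \frac{0 - 1}{9} = \frac{1}{9} \left(-1\right) = - \frac{1}{9} \approx -0.11111$)
$\left(-4749 + r{\left(g \right)}\right) \left(3268 - 1539\right) = \left(-4749 - \frac{1}{9}\right) \left(3268 - 1539\right) = \left(- \frac{42742}{9}\right) 1729 = - \frac{73900918}{9}$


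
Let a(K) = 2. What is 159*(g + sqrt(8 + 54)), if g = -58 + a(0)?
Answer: -8904 + 159*sqrt(62) ≈ -7652.0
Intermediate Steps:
g = -56 (g = -58 + 2 = -56)
159*(g + sqrt(8 + 54)) = 159*(-56 + sqrt(8 + 54)) = 159*(-56 + sqrt(62)) = -8904 + 159*sqrt(62)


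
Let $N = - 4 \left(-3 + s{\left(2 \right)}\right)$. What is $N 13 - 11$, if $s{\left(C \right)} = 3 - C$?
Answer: $93$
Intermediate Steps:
$N = 8$ ($N = - 4 \left(-3 + \left(3 - 2\right)\right) = - 4 \left(-3 + 1\right) = \left(-4\right) \left(-2\right) = 8$)
$N 13 - 11 = 8 \cdot 13 - 11 = 104 - 11 = 93$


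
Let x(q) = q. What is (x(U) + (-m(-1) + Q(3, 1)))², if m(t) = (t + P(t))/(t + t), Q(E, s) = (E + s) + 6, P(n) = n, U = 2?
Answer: 121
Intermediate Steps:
Q(E, s) = 6 + E + s
m(t) = 1 (m(t) = (t + t)/(t + t) = (2*t)/((2*t)) = (2*t)*(1/(2*t)) = 1)
(x(U) + (-m(-1) + Q(3, 1)))² = (2 + (-1*1 + (6 + 3 + 1)))² = (2 + (-1 + 10))² = (2 + 9)² = 11² = 121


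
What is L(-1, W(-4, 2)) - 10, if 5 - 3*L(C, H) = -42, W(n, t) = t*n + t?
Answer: 17/3 ≈ 5.6667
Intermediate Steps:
W(n, t) = t + n*t (W(n, t) = n*t + t = t + n*t)
L(C, H) = 47/3 (L(C, H) = 5/3 - ⅓*(-42) = 5/3 + 14 = 47/3)
L(-1, W(-4, 2)) - 10 = 47/3 - 10 = 17/3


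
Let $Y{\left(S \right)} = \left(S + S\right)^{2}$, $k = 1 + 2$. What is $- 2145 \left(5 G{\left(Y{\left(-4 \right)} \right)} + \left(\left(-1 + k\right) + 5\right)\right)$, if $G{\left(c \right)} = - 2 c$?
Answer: $1357785$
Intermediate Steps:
$k = 3$
$Y{\left(S \right)} = 4 S^{2}$ ($Y{\left(S \right)} = \left(2 S\right)^{2} = 4 S^{2}$)
$- 2145 \left(5 G{\left(Y{\left(-4 \right)} \right)} + \left(\left(-1 + k\right) + 5\right)\right) = - 2145 \left(5 \left(- 2 \cdot 4 \left(-4\right)^{2}\right) + \left(\left(-1 + 3\right) + 5\right)\right) = - 2145 \left(5 \left(- 2 \cdot 4 \cdot 16\right) + \left(2 + 5\right)\right) = - 2145 \left(5 \left(\left(-2\right) 64\right) + 7\right) = - 2145 \left(5 \left(-128\right) + 7\right) = - 2145 \left(-640 + 7\right) = \left(-2145\right) \left(-633\right) = 1357785$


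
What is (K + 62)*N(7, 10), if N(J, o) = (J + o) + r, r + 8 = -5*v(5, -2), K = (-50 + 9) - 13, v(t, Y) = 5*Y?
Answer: 472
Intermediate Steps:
K = -54 (K = -41 - 13 = -54)
r = 42 (r = -8 - 25*(-2) = -8 - 5*(-10) = -8 + 50 = 42)
N(J, o) = 42 + J + o (N(J, o) = (J + o) + 42 = 42 + J + o)
(K + 62)*N(7, 10) = (-54 + 62)*(42 + 7 + 10) = 8*59 = 472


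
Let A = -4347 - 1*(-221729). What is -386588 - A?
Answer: -603970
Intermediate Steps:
A = 217382 (A = -4347 + 221729 = 217382)
-386588 - A = -386588 - 1*217382 = -386588 - 217382 = -603970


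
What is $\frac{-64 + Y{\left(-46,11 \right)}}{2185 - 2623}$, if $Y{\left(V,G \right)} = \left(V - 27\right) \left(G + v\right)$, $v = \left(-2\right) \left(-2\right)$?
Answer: $\frac{1159}{438} \approx 2.6461$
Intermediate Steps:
$v = 4$
$Y{\left(V,G \right)} = \left(-27 + V\right) \left(4 + G\right)$ ($Y{\left(V,G \right)} = \left(V - 27\right) \left(G + 4\right) = \left(-27 + V\right) \left(4 + G\right)$)
$\frac{-64 + Y{\left(-46,11 \right)}}{2185 - 2623} = \frac{-64 + \left(-108 - 297 + 4 \left(-46\right) + 11 \left(-46\right)\right)}{2185 - 2623} = \frac{-64 - 1095}{-438} = \left(-64 - 1095\right) \left(- \frac{1}{438}\right) = \left(-1159\right) \left(- \frac{1}{438}\right) = \frac{1159}{438}$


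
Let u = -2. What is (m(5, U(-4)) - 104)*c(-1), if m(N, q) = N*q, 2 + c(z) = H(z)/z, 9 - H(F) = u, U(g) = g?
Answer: 1612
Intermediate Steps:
H(F) = 11 (H(F) = 9 - 1*(-2) = 9 + 2 = 11)
c(z) = -2 + 11/z
(m(5, U(-4)) - 104)*c(-1) = (5*(-4) - 104)*(-2 + 11/(-1)) = (-20 - 104)*(-2 + 11*(-1)) = -124*(-2 - 11) = -124*(-13) = 1612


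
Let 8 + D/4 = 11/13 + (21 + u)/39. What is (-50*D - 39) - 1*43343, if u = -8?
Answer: -1638698/39 ≈ -42018.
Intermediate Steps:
D = -1064/39 (D = -32 + 4*(11/13 + (21 - 8)/39) = -32 + 4*(11*(1/13) + 13*(1/39)) = -32 + 4*(11/13 + 1/3) = -32 + 4*(46/39) = -32 + 184/39 = -1064/39 ≈ -27.282)
(-50*D - 39) - 1*43343 = (-50*(-1064/39) - 39) - 1*43343 = (53200/39 - 39) - 43343 = 51679/39 - 43343 = -1638698/39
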